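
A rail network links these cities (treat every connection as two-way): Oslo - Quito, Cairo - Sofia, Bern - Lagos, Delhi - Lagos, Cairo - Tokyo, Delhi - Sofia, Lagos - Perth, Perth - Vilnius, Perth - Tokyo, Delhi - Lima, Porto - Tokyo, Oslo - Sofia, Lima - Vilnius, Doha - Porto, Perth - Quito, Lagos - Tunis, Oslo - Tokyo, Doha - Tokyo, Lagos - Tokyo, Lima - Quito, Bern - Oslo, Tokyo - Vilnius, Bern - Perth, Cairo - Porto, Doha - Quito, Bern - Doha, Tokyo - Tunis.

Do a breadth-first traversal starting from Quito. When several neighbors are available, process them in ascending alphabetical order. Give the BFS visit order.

Quito, Doha, Lima, Oslo, Perth, Bern, Porto, Tokyo, Delhi, Vilnius, Sofia, Lagos, Cairo, Tunis

Visit Quito; enqueue Doha, Lima, Oslo, Perth → queue [Doha, Lima, Oslo, Perth]
Visit Doha; enqueue Bern, Porto, Tokyo → queue [Lima, Oslo, Perth, Bern, Porto, Tokyo]
Visit Lima; enqueue Delhi, Vilnius → queue [Oslo, Perth, Bern, Porto, Tokyo, Delhi, Vilnius]
Visit Oslo; enqueue Sofia → queue [Perth, Bern, Porto, Tokyo, Delhi, Vilnius, Sofia]
Visit Perth; enqueue Lagos → queue [Bern, Porto, Tokyo, Delhi, Vilnius, Sofia, Lagos]
Visit Bern → queue [Porto, Tokyo, Delhi, Vilnius, Sofia, Lagos]
Visit Porto; enqueue Cairo → queue [Tokyo, Delhi, Vilnius, Sofia, Lagos, Cairo]
Visit Tokyo; enqueue Tunis → queue [Delhi, Vilnius, Sofia, Lagos, Cairo, Tunis]
Visit Delhi → queue [Vilnius, Sofia, Lagos, Cairo, Tunis]
Visit Vilnius → queue [Sofia, Lagos, Cairo, Tunis]
Visit Sofia → queue [Lagos, Cairo, Tunis]
Visit Lagos → queue [Cairo, Tunis]
Visit Cairo → queue [Tunis]
Visit Tunis → queue []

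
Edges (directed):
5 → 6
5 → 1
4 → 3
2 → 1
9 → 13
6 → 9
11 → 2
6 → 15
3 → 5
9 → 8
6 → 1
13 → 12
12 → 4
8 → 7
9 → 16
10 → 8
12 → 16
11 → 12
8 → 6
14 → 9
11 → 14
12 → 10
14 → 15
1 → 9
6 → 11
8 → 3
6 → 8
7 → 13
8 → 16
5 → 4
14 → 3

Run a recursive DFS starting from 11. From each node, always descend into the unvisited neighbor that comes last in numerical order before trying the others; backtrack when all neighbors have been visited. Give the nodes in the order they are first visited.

11, 14, 15, 9, 16, 13, 12, 10, 8, 7, 6, 1, 3, 5, 4, 2

Visit 11
11 → 14
14 → 15
14 → 9
9 → 16
9 → 13
13 → 12
12 → 10
10 → 8
8 → 7
8 → 6
6 → 1
8 → 3
3 → 5
5 → 4
11 → 2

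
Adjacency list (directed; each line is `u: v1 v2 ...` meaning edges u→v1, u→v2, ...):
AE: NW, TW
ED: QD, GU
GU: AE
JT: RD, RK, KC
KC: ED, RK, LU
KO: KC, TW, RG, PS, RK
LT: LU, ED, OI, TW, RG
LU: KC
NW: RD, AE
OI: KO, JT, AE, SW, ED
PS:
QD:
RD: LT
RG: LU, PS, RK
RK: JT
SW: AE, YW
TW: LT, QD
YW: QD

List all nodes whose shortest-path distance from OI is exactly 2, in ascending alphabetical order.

GU, KC, NW, PS, QD, RD, RG, RK, TW, YW

Level 0: OI
Level 1: AE, ED, JT, KO, SW
Level 2: GU, KC, NW, PS, QD, RD, RG, RK, TW, YW
Level 3: LT, LU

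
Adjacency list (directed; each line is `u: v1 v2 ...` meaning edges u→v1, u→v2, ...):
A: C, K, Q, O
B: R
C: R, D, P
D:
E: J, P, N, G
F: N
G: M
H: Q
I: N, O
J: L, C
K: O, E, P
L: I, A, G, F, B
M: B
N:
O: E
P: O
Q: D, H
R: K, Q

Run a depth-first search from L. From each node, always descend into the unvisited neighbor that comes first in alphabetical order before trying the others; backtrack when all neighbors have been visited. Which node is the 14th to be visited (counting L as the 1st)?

H

Visit L
L → A
A → C
C → D
C → P
P → O
O → E
E → G
G → M
M → B
B → R
R → K
R → Q
Q → H
E → J
E → N
L → F
L → I

Visit order: L, A, C, D, P, O, E, G, M, B, R, K, Q, H, J, N, F, I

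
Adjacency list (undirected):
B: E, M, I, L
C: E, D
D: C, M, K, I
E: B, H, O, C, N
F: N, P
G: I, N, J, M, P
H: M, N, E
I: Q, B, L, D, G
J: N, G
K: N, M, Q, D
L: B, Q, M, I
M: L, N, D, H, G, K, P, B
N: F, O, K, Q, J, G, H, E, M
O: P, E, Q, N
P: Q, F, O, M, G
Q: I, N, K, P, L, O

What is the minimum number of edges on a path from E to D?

2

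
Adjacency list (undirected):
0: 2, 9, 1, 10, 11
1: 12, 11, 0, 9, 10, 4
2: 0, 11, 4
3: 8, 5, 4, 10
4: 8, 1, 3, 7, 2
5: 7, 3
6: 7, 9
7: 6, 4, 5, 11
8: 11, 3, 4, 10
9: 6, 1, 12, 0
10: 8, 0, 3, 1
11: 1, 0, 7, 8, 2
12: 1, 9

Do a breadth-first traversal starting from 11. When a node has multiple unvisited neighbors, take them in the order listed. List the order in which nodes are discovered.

Visit 11; enqueue 1, 0, 7, 8, 2 → queue [1, 0, 7, 8, 2]
Visit 1; enqueue 12, 9, 10, 4 → queue [0, 7, 8, 2, 12, 9, 10, 4]
Visit 0 → queue [7, 8, 2, 12, 9, 10, 4]
Visit 7; enqueue 6, 5 → queue [8, 2, 12, 9, 10, 4, 6, 5]
Visit 8; enqueue 3 → queue [2, 12, 9, 10, 4, 6, 5, 3]
Visit 2 → queue [12, 9, 10, 4, 6, 5, 3]
Visit 12 → queue [9, 10, 4, 6, 5, 3]
Visit 9 → queue [10, 4, 6, 5, 3]
Visit 10 → queue [4, 6, 5, 3]
Visit 4 → queue [6, 5, 3]
Visit 6 → queue [5, 3]
Visit 5 → queue [3]
Visit 3 → queue []

11 -> 1 -> 0 -> 7 -> 8 -> 2 -> 12 -> 9 -> 10 -> 4 -> 6 -> 5 -> 3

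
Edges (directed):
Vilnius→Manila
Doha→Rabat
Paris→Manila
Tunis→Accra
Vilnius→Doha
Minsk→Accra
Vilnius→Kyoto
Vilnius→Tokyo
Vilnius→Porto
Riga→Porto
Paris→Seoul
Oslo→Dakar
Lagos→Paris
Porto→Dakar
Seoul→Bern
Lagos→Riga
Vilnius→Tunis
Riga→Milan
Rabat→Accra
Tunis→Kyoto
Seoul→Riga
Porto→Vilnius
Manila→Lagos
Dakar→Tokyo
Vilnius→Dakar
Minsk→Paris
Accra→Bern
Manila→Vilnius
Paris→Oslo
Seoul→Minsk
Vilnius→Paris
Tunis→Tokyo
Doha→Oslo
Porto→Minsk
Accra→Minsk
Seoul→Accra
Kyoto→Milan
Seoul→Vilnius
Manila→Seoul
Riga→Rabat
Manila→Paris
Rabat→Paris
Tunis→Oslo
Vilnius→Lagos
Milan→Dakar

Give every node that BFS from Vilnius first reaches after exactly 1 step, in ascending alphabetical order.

Level 0: Vilnius
Level 1: Dakar, Doha, Kyoto, Lagos, Manila, Paris, Porto, Tokyo, Tunis
Level 2: Accra, Milan, Minsk, Oslo, Rabat, Riga, Seoul
Level 3: Bern

Dakar, Doha, Kyoto, Lagos, Manila, Paris, Porto, Tokyo, Tunis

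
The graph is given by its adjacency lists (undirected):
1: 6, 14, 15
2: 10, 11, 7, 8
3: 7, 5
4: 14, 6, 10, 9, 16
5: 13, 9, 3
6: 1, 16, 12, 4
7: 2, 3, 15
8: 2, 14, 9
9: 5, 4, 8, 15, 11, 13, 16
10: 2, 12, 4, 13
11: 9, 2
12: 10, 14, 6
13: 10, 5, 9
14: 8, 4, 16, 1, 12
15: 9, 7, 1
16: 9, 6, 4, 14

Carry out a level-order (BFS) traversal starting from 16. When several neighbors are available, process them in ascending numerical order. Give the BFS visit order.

Visit 16; enqueue 4, 6, 9, 14 → queue [4, 6, 9, 14]
Visit 4; enqueue 10 → queue [6, 9, 14, 10]
Visit 6; enqueue 1, 12 → queue [9, 14, 10, 1, 12]
Visit 9; enqueue 5, 8, 11, 13, 15 → queue [14, 10, 1, 12, 5, 8, 11, 13, 15]
Visit 14 → queue [10, 1, 12, 5, 8, 11, 13, 15]
Visit 10; enqueue 2 → queue [1, 12, 5, 8, 11, 13, 15, 2]
Visit 1 → queue [12, 5, 8, 11, 13, 15, 2]
Visit 12 → queue [5, 8, 11, 13, 15, 2]
Visit 5; enqueue 3 → queue [8, 11, 13, 15, 2, 3]
Visit 8 → queue [11, 13, 15, 2, 3]
Visit 11 → queue [13, 15, 2, 3]
Visit 13 → queue [15, 2, 3]
Visit 15; enqueue 7 → queue [2, 3, 7]
Visit 2 → queue [3, 7]
Visit 3 → queue [7]
Visit 7 → queue []

16 4 6 9 14 10 1 12 5 8 11 13 15 2 3 7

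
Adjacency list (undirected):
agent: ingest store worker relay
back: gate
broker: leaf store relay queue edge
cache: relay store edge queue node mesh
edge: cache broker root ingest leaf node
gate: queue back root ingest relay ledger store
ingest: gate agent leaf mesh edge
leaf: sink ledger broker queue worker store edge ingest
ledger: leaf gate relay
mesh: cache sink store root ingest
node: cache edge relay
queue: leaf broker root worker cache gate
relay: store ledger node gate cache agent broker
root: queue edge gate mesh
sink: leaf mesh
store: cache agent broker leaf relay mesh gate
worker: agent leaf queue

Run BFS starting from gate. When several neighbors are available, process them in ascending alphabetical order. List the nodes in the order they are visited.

gate, back, ingest, ledger, queue, relay, root, store, agent, edge, leaf, mesh, broker, cache, worker, node, sink

Visit gate; enqueue back, ingest, ledger, queue, relay, root, store → queue [back, ingest, ledger, queue, relay, root, store]
Visit back → queue [ingest, ledger, queue, relay, root, store]
Visit ingest; enqueue agent, edge, leaf, mesh → queue [ledger, queue, relay, root, store, agent, edge, leaf, mesh]
Visit ledger → queue [queue, relay, root, store, agent, edge, leaf, mesh]
Visit queue; enqueue broker, cache, worker → queue [relay, root, store, agent, edge, leaf, mesh, broker, cache, worker]
Visit relay; enqueue node → queue [root, store, agent, edge, leaf, mesh, broker, cache, worker, node]
Visit root → queue [store, agent, edge, leaf, mesh, broker, cache, worker, node]
Visit store → queue [agent, edge, leaf, mesh, broker, cache, worker, node]
Visit agent → queue [edge, leaf, mesh, broker, cache, worker, node]
Visit edge → queue [leaf, mesh, broker, cache, worker, node]
Visit leaf; enqueue sink → queue [mesh, broker, cache, worker, node, sink]
Visit mesh → queue [broker, cache, worker, node, sink]
Visit broker → queue [cache, worker, node, sink]
Visit cache → queue [worker, node, sink]
Visit worker → queue [node, sink]
Visit node → queue [sink]
Visit sink → queue []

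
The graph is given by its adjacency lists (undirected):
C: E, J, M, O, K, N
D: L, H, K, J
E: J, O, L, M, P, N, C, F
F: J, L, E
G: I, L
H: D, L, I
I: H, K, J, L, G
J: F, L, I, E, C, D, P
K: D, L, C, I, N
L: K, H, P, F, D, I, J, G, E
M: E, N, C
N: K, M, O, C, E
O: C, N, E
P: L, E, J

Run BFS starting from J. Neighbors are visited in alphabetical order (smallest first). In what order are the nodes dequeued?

J, C, D, E, F, I, L, P, K, M, N, O, H, G

Visit J; enqueue C, D, E, F, I, L, P → queue [C, D, E, F, I, L, P]
Visit C; enqueue K, M, N, O → queue [D, E, F, I, L, P, K, M, N, O]
Visit D; enqueue H → queue [E, F, I, L, P, K, M, N, O, H]
Visit E → queue [F, I, L, P, K, M, N, O, H]
Visit F → queue [I, L, P, K, M, N, O, H]
Visit I; enqueue G → queue [L, P, K, M, N, O, H, G]
Visit L → queue [P, K, M, N, O, H, G]
Visit P → queue [K, M, N, O, H, G]
Visit K → queue [M, N, O, H, G]
Visit M → queue [N, O, H, G]
Visit N → queue [O, H, G]
Visit O → queue [H, G]
Visit H → queue [G]
Visit G → queue []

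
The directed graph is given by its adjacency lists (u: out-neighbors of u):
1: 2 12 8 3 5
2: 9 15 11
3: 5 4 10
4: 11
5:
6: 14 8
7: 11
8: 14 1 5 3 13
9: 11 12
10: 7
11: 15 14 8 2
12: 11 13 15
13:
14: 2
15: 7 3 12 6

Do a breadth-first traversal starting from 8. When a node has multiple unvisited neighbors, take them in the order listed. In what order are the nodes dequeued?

Visit 8; enqueue 14, 1, 5, 3, 13 → queue [14, 1, 5, 3, 13]
Visit 14; enqueue 2 → queue [1, 5, 3, 13, 2]
Visit 1; enqueue 12 → queue [5, 3, 13, 2, 12]
Visit 5 → queue [3, 13, 2, 12]
Visit 3; enqueue 4, 10 → queue [13, 2, 12, 4, 10]
Visit 13 → queue [2, 12, 4, 10]
Visit 2; enqueue 9, 15, 11 → queue [12, 4, 10, 9, 15, 11]
Visit 12 → queue [4, 10, 9, 15, 11]
Visit 4 → queue [10, 9, 15, 11]
Visit 10; enqueue 7 → queue [9, 15, 11, 7]
Visit 9 → queue [15, 11, 7]
Visit 15; enqueue 6 → queue [11, 7, 6]
Visit 11 → queue [7, 6]
Visit 7 → queue [6]
Visit 6 → queue []

8, 14, 1, 5, 3, 13, 2, 12, 4, 10, 9, 15, 11, 7, 6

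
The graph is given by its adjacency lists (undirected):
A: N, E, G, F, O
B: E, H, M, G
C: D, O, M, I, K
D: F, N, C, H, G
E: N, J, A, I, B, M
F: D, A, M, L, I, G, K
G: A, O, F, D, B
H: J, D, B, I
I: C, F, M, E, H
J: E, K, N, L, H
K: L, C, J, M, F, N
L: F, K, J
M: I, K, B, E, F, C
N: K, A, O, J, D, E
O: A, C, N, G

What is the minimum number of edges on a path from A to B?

Level 0: A
Level 1: E, F, G, N, O
Level 2: B, C, D, I, J, K, L, M
Level 3: H
B first appears at level 2.

2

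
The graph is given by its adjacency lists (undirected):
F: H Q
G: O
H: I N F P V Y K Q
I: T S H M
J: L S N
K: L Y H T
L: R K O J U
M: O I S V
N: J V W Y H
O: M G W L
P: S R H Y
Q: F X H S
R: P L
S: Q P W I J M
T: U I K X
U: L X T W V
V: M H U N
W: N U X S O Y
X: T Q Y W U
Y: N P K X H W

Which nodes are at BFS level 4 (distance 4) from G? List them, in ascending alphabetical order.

Level 0: G
Level 1: O
Level 2: L, M, W
Level 3: I, J, K, N, R, S, U, V, X, Y
Level 4: H, P, Q, T
Level 5: F

H, P, Q, T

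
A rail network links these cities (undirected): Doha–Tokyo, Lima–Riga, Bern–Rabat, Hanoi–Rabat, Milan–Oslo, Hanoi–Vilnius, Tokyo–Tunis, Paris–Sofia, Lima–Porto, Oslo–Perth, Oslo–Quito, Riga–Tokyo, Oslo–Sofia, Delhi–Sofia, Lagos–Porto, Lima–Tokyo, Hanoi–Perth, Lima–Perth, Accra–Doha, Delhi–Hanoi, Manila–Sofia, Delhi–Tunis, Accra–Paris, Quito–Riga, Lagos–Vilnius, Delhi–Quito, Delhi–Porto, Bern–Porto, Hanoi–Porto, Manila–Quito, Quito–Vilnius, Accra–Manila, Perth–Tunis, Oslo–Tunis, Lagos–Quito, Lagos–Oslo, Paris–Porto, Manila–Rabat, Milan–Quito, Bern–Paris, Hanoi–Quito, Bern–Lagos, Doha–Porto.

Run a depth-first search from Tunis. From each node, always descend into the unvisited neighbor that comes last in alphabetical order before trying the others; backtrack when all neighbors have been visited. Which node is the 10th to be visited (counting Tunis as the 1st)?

Visit Tunis
Tunis → Tokyo
Tokyo → Riga
Riga → Quito
Quito → Vilnius
Vilnius → Lagos
Lagos → Porto
Porto → Paris
Paris → Sofia
Sofia → Oslo
Oslo → Perth
Perth → Lima
Perth → Hanoi
Hanoi → Rabat
Rabat → Manila
Manila → Accra
Accra → Doha
Rabat → Bern
Hanoi → Delhi
Oslo → Milan

Visit order: Tunis, Tokyo, Riga, Quito, Vilnius, Lagos, Porto, Paris, Sofia, Oslo, Perth, Lima, Hanoi, Rabat, Manila, Accra, Doha, Bern, Delhi, Milan

Oslo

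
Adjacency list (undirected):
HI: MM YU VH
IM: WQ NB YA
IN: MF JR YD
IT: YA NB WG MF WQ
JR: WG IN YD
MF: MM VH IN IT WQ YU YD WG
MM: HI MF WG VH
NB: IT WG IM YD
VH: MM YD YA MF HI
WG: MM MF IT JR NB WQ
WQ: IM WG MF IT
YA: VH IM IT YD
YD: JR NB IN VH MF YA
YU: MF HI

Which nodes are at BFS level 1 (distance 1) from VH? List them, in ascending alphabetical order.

Level 0: VH
Level 1: HI, MF, MM, YA, YD
Level 2: IM, IN, IT, JR, NB, WG, WQ, YU

HI, MF, MM, YA, YD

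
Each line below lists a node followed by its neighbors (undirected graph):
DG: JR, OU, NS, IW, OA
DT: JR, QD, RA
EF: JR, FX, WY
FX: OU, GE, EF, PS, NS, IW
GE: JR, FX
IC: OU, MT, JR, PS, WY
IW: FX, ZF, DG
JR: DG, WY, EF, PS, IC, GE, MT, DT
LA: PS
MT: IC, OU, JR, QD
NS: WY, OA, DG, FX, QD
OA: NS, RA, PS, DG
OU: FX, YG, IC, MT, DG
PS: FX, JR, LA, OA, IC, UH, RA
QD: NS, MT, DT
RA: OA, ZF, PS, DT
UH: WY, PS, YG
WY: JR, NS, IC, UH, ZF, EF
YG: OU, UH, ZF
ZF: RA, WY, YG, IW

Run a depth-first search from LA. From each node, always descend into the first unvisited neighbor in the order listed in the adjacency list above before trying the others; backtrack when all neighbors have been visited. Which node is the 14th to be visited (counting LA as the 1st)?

IW

Visit LA
LA → PS
PS → FX
FX → OU
OU → YG
YG → UH
UH → WY
WY → JR
JR → DG
DG → NS
NS → OA
OA → RA
RA → ZF
ZF → IW
RA → DT
DT → QD
QD → MT
MT → IC
JR → EF
JR → GE

Visit order: LA, PS, FX, OU, YG, UH, WY, JR, DG, NS, OA, RA, ZF, IW, DT, QD, MT, IC, EF, GE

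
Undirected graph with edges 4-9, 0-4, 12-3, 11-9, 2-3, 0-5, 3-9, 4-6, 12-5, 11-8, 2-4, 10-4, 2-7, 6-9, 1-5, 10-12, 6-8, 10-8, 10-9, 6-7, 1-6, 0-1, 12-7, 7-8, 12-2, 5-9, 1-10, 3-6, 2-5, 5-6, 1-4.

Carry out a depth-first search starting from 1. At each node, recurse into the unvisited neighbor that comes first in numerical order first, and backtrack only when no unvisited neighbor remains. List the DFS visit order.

Visit 1
1 → 0
0 → 4
4 → 2
2 → 3
3 → 6
6 → 5
5 → 9
9 → 10
10 → 8
8 → 7
7 → 12
8 → 11

1 0 4 2 3 6 5 9 10 8 7 12 11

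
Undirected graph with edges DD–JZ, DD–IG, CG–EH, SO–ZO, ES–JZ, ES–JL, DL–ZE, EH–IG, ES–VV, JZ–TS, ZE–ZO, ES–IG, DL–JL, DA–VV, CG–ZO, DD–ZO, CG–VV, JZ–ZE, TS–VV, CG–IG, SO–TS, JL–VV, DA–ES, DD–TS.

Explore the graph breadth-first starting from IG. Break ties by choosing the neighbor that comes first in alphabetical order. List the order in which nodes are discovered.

Visit IG; enqueue CG, DD, EH, ES → queue [CG, DD, EH, ES]
Visit CG; enqueue VV, ZO → queue [DD, EH, ES, VV, ZO]
Visit DD; enqueue JZ, TS → queue [EH, ES, VV, ZO, JZ, TS]
Visit EH → queue [ES, VV, ZO, JZ, TS]
Visit ES; enqueue DA, JL → queue [VV, ZO, JZ, TS, DA, JL]
Visit VV → queue [ZO, JZ, TS, DA, JL]
Visit ZO; enqueue SO, ZE → queue [JZ, TS, DA, JL, SO, ZE]
Visit JZ → queue [TS, DA, JL, SO, ZE]
Visit TS → queue [DA, JL, SO, ZE]
Visit DA → queue [JL, SO, ZE]
Visit JL; enqueue DL → queue [SO, ZE, DL]
Visit SO → queue [ZE, DL]
Visit ZE → queue [DL]
Visit DL → queue []

IG, CG, DD, EH, ES, VV, ZO, JZ, TS, DA, JL, SO, ZE, DL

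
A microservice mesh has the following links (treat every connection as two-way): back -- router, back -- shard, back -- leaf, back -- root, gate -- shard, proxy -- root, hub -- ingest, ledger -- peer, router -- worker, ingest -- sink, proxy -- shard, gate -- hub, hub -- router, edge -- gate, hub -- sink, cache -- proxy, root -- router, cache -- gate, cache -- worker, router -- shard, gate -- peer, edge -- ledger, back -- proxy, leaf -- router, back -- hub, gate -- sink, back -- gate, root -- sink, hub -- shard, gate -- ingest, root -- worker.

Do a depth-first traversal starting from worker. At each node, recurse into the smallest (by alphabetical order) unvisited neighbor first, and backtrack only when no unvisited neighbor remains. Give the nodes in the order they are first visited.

worker, cache, gate, back, hub, ingest, sink, root, proxy, shard, router, leaf, edge, ledger, peer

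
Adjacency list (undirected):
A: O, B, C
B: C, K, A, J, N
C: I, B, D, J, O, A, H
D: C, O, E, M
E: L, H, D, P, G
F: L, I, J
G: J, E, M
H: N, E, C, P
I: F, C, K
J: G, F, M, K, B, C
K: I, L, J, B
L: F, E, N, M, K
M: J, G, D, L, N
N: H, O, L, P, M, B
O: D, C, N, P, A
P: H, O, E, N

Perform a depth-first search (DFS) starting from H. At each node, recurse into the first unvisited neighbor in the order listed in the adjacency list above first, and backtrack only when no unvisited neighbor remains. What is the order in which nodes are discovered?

H -> N -> O -> D -> C -> I -> F -> L -> E -> P -> G -> J -> M -> K -> B -> A

Visit H
H → N
N → O
O → D
D → C
C → I
I → F
F → L
L → E
E → P
E → G
G → J
J → M
J → K
K → B
B → A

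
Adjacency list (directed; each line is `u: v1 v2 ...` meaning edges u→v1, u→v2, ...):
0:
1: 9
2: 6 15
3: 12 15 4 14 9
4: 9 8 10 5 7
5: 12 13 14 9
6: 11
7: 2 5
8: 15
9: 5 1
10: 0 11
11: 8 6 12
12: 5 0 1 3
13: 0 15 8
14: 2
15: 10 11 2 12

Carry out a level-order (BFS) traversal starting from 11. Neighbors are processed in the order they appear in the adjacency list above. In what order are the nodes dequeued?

Visit 11; enqueue 8, 6, 12 → queue [8, 6, 12]
Visit 8; enqueue 15 → queue [6, 12, 15]
Visit 6 → queue [12, 15]
Visit 12; enqueue 5, 0, 1, 3 → queue [15, 5, 0, 1, 3]
Visit 15; enqueue 10, 2 → queue [5, 0, 1, 3, 10, 2]
Visit 5; enqueue 13, 14, 9 → queue [0, 1, 3, 10, 2, 13, 14, 9]
Visit 0 → queue [1, 3, 10, 2, 13, 14, 9]
Visit 1 → queue [3, 10, 2, 13, 14, 9]
Visit 3; enqueue 4 → queue [10, 2, 13, 14, 9, 4]
Visit 10 → queue [2, 13, 14, 9, 4]
Visit 2 → queue [13, 14, 9, 4]
Visit 13 → queue [14, 9, 4]
Visit 14 → queue [9, 4]
Visit 9 → queue [4]
Visit 4; enqueue 7 → queue [7]
Visit 7 → queue []

11 8 6 12 15 5 0 1 3 10 2 13 14 9 4 7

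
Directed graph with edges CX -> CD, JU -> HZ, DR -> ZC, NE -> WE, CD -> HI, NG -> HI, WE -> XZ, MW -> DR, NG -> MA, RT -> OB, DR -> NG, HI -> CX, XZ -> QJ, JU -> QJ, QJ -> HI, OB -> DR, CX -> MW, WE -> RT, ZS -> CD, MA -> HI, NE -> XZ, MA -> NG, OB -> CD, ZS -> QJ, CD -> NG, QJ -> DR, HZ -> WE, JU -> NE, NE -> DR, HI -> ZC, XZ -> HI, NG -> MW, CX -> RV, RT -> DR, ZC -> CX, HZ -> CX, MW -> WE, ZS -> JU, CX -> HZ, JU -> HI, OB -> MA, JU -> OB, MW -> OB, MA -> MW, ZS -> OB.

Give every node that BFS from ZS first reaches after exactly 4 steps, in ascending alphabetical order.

Level 0: ZS
Level 1: CD, JU, OB, QJ
Level 2: DR, HI, HZ, MA, NE, NG
Level 3: CX, MW, WE, XZ, ZC
Level 4: RT, RV

RT, RV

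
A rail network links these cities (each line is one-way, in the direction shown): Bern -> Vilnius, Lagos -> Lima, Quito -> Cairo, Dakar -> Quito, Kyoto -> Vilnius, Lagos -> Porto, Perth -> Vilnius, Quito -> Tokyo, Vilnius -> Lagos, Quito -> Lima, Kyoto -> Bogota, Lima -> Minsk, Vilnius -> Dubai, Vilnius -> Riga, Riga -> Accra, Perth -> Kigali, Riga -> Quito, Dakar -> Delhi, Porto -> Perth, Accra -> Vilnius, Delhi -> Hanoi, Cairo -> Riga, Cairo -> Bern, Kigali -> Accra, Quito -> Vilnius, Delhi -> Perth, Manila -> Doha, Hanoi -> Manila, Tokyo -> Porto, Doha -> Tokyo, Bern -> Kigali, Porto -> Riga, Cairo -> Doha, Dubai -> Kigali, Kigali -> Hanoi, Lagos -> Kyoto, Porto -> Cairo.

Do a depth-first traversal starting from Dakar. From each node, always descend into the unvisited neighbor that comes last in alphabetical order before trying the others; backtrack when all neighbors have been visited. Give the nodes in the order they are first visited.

Visit Dakar
Dakar → Quito
Quito → Vilnius
Vilnius → Riga
Riga → Accra
Vilnius → Lagos
Lagos → Porto
Porto → Perth
Perth → Kigali
Kigali → Hanoi
Hanoi → Manila
Manila → Doha
Doha → Tokyo
Porto → Cairo
Cairo → Bern
Lagos → Lima
Lima → Minsk
Lagos → Kyoto
Kyoto → Bogota
Vilnius → Dubai
Dakar → Delhi

Dakar -> Quito -> Vilnius -> Riga -> Accra -> Lagos -> Porto -> Perth -> Kigali -> Hanoi -> Manila -> Doha -> Tokyo -> Cairo -> Bern -> Lima -> Minsk -> Kyoto -> Bogota -> Dubai -> Delhi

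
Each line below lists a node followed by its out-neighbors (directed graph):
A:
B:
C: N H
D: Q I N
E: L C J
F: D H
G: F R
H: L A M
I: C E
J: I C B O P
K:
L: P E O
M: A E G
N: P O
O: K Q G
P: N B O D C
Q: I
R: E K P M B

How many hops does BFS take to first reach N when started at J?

2

Level 0: J
Level 1: B, C, I, O, P
Level 2: D, E, G, H, K, N, Q
Level 3: A, F, L, M, R
N first appears at level 2.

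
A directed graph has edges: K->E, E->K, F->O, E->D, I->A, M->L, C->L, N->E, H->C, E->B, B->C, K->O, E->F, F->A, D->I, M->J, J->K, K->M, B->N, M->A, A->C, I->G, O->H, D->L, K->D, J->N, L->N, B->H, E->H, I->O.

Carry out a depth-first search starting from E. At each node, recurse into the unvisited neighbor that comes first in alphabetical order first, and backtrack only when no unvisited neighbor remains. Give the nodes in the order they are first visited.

E -> B -> C -> L -> N -> H -> D -> I -> A -> G -> O -> F -> K -> M -> J

Visit E
E → B
B → C
C → L
L → N
B → H
E → D
D → I
I → A
I → G
I → O
E → F
E → K
K → M
M → J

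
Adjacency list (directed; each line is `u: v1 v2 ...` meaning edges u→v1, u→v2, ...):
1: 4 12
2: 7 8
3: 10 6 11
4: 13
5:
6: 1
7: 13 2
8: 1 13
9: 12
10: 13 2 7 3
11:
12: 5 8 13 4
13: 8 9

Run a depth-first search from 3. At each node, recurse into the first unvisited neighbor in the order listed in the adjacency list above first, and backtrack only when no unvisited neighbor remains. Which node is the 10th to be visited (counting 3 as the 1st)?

Visit 3
3 → 10
10 → 13
13 → 8
8 → 1
1 → 4
1 → 12
12 → 5
13 → 9
10 → 2
2 → 7
3 → 6
3 → 11

Visit order: 3, 10, 13, 8, 1, 4, 12, 5, 9, 2, 7, 6, 11

2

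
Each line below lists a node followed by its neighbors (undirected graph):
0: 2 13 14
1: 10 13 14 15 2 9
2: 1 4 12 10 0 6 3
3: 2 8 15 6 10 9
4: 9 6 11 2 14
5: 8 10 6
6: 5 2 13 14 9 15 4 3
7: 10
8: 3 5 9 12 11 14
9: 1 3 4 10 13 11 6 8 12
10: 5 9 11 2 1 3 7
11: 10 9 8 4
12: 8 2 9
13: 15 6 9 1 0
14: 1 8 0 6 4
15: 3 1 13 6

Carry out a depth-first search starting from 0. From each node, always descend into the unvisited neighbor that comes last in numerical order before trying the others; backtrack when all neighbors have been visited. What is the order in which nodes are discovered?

Visit 0
0 → 14
14 → 8
8 → 12
12 → 9
9 → 13
13 → 15
15 → 6
6 → 5
5 → 10
10 → 11
11 → 4
4 → 2
2 → 3
2 → 1
10 → 7

0, 14, 8, 12, 9, 13, 15, 6, 5, 10, 11, 4, 2, 3, 1, 7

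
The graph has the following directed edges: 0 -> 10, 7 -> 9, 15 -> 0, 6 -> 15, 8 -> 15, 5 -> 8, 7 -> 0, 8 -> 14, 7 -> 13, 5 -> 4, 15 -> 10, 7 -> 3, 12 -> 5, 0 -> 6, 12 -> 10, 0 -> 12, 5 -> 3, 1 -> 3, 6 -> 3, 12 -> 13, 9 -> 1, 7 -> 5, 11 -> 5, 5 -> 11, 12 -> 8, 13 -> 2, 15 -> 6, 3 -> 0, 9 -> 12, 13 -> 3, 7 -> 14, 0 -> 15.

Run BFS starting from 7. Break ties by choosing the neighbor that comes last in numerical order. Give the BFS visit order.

7 14 13 9 5 3 0 2 12 1 11 8 4 15 10 6

Visit 7; enqueue 14, 13, 9, 5, 3, 0 → queue [14, 13, 9, 5, 3, 0]
Visit 14 → queue [13, 9, 5, 3, 0]
Visit 13; enqueue 2 → queue [9, 5, 3, 0, 2]
Visit 9; enqueue 12, 1 → queue [5, 3, 0, 2, 12, 1]
Visit 5; enqueue 11, 8, 4 → queue [3, 0, 2, 12, 1, 11, 8, 4]
Visit 3 → queue [0, 2, 12, 1, 11, 8, 4]
Visit 0; enqueue 15, 10, 6 → queue [2, 12, 1, 11, 8, 4, 15, 10, 6]
Visit 2 → queue [12, 1, 11, 8, 4, 15, 10, 6]
Visit 12 → queue [1, 11, 8, 4, 15, 10, 6]
Visit 1 → queue [11, 8, 4, 15, 10, 6]
Visit 11 → queue [8, 4, 15, 10, 6]
Visit 8 → queue [4, 15, 10, 6]
Visit 4 → queue [15, 10, 6]
Visit 15 → queue [10, 6]
Visit 10 → queue [6]
Visit 6 → queue []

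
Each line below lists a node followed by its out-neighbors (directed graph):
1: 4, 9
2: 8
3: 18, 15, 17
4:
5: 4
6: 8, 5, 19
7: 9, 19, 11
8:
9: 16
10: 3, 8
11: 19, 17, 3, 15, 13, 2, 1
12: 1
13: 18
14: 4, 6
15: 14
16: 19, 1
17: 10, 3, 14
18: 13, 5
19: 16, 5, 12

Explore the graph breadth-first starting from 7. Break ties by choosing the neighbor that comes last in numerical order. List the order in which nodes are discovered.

7 -> 19 -> 11 -> 9 -> 16 -> 12 -> 5 -> 17 -> 15 -> 13 -> 3 -> 2 -> 1 -> 4 -> 14 -> 10 -> 18 -> 8 -> 6

Visit 7; enqueue 19, 11, 9 → queue [19, 11, 9]
Visit 19; enqueue 16, 12, 5 → queue [11, 9, 16, 12, 5]
Visit 11; enqueue 17, 15, 13, 3, 2, 1 → queue [9, 16, 12, 5, 17, 15, 13, 3, 2, 1]
Visit 9 → queue [16, 12, 5, 17, 15, 13, 3, 2, 1]
Visit 16 → queue [12, 5, 17, 15, 13, 3, 2, 1]
Visit 12 → queue [5, 17, 15, 13, 3, 2, 1]
Visit 5; enqueue 4 → queue [17, 15, 13, 3, 2, 1, 4]
Visit 17; enqueue 14, 10 → queue [15, 13, 3, 2, 1, 4, 14, 10]
Visit 15 → queue [13, 3, 2, 1, 4, 14, 10]
Visit 13; enqueue 18 → queue [3, 2, 1, 4, 14, 10, 18]
Visit 3 → queue [2, 1, 4, 14, 10, 18]
Visit 2; enqueue 8 → queue [1, 4, 14, 10, 18, 8]
Visit 1 → queue [4, 14, 10, 18, 8]
Visit 4 → queue [14, 10, 18, 8]
Visit 14; enqueue 6 → queue [10, 18, 8, 6]
Visit 10 → queue [18, 8, 6]
Visit 18 → queue [8, 6]
Visit 8 → queue [6]
Visit 6 → queue []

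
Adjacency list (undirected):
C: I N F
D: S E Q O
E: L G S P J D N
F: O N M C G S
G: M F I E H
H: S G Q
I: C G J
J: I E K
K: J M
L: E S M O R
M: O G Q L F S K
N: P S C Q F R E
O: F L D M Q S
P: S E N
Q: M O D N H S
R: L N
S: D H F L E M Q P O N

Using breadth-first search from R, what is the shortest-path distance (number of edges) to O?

2

Level 0: R
Level 1: L, N
Level 2: C, E, F, M, O, P, Q, S
Level 3: D, G, H, I, J, K
O first appears at level 2.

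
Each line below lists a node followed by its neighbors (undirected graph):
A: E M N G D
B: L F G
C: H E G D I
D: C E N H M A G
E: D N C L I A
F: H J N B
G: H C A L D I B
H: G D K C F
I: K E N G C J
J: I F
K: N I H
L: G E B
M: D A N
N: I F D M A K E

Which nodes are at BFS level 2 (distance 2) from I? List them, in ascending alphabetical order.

A, B, D, F, H, L, M

Level 0: I
Level 1: C, E, G, J, K, N
Level 2: A, B, D, F, H, L, M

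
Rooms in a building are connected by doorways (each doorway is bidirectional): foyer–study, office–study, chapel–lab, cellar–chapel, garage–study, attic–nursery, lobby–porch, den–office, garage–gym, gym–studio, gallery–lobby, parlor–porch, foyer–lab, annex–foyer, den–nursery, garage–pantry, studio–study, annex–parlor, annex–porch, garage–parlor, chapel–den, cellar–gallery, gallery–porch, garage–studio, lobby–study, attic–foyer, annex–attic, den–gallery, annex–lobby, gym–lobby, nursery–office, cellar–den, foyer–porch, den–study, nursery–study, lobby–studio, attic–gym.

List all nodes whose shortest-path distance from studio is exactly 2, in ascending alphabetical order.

annex, attic, den, foyer, gallery, nursery, office, pantry, parlor, porch

Level 0: studio
Level 1: garage, gym, lobby, study
Level 2: annex, attic, den, foyer, gallery, nursery, office, pantry, parlor, porch
Level 3: cellar, chapel, lab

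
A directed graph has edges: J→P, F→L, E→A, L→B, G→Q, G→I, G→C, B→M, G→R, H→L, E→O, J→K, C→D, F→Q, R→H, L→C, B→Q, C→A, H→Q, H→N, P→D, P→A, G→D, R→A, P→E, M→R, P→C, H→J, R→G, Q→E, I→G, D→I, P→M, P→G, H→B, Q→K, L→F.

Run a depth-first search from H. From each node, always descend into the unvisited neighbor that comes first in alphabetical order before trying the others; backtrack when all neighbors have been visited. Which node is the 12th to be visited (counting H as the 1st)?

O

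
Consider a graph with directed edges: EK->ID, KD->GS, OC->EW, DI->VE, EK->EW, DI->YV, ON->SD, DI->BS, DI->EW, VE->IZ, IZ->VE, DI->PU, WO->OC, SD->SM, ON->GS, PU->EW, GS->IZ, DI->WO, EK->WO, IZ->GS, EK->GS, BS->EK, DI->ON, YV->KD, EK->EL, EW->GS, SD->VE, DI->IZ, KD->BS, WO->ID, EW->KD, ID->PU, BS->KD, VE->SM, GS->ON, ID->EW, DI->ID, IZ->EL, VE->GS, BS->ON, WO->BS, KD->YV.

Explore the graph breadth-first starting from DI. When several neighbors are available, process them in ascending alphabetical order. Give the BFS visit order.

DI -> BS -> EW -> ID -> IZ -> ON -> PU -> VE -> WO -> YV -> EK -> KD -> GS -> EL -> SD -> SM -> OC

Visit DI; enqueue BS, EW, ID, IZ, ON, PU, VE, WO, YV → queue [BS, EW, ID, IZ, ON, PU, VE, WO, YV]
Visit BS; enqueue EK, KD → queue [EW, ID, IZ, ON, PU, VE, WO, YV, EK, KD]
Visit EW; enqueue GS → queue [ID, IZ, ON, PU, VE, WO, YV, EK, KD, GS]
Visit ID → queue [IZ, ON, PU, VE, WO, YV, EK, KD, GS]
Visit IZ; enqueue EL → queue [ON, PU, VE, WO, YV, EK, KD, GS, EL]
Visit ON; enqueue SD → queue [PU, VE, WO, YV, EK, KD, GS, EL, SD]
Visit PU → queue [VE, WO, YV, EK, KD, GS, EL, SD]
Visit VE; enqueue SM → queue [WO, YV, EK, KD, GS, EL, SD, SM]
Visit WO; enqueue OC → queue [YV, EK, KD, GS, EL, SD, SM, OC]
Visit YV → queue [EK, KD, GS, EL, SD, SM, OC]
Visit EK → queue [KD, GS, EL, SD, SM, OC]
Visit KD → queue [GS, EL, SD, SM, OC]
Visit GS → queue [EL, SD, SM, OC]
Visit EL → queue [SD, SM, OC]
Visit SD → queue [SM, OC]
Visit SM → queue [OC]
Visit OC → queue []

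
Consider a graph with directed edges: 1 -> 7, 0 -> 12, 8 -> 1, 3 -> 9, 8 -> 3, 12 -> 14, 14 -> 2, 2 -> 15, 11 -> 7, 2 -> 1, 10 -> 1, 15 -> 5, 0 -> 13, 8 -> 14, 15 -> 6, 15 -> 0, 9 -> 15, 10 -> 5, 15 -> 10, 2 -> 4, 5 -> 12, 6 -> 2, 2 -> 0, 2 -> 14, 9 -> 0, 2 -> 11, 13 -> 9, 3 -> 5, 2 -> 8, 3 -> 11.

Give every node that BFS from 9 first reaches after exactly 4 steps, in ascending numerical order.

Level 0: 9
Level 1: 0, 15
Level 2: 5, 6, 10, 12, 13
Level 3: 1, 2, 14
Level 4: 4, 7, 8, 11
Level 5: 3

4, 7, 8, 11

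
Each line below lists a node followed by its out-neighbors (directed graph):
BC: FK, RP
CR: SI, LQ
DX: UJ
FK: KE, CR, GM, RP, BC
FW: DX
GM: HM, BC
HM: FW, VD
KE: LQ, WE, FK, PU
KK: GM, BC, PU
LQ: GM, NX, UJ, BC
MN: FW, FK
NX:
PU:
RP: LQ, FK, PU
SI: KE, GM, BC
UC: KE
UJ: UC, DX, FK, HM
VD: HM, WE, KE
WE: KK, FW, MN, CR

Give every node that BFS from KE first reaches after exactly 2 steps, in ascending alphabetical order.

Level 0: KE
Level 1: FK, LQ, PU, WE
Level 2: BC, CR, FW, GM, KK, MN, NX, RP, UJ
Level 3: DX, HM, SI, UC
Level 4: VD

BC, CR, FW, GM, KK, MN, NX, RP, UJ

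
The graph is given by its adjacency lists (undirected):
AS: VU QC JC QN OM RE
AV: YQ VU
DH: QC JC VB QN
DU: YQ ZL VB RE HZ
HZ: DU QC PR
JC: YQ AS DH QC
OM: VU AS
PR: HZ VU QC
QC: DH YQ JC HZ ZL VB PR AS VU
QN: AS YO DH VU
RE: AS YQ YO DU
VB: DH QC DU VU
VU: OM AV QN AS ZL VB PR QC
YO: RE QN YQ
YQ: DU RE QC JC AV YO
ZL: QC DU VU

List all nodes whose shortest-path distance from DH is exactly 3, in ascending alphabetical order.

AV, OM, RE

Level 0: DH
Level 1: JC, QC, QN, VB
Level 2: AS, DU, HZ, PR, VU, YO, YQ, ZL
Level 3: AV, OM, RE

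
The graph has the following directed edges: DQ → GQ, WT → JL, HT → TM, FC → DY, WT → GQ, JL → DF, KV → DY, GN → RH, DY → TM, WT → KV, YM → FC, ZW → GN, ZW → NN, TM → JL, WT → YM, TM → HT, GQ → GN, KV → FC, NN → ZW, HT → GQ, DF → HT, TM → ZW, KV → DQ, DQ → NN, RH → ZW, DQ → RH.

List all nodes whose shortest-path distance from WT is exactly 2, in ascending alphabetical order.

Level 0: WT
Level 1: GQ, JL, KV, YM
Level 2: DF, DQ, DY, FC, GN
Level 3: HT, NN, RH, TM
Level 4: ZW

DF, DQ, DY, FC, GN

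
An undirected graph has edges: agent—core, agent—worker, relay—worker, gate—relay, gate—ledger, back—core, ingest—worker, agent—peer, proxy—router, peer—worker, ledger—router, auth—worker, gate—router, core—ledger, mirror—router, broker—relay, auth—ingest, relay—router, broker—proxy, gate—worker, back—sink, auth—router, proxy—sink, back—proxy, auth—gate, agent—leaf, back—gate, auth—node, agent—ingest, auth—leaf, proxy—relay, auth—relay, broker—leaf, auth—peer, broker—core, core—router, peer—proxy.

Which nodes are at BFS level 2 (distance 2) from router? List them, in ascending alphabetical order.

Level 0: router
Level 1: auth, core, gate, ledger, mirror, proxy, relay
Level 2: agent, back, broker, ingest, leaf, node, peer, sink, worker

agent, back, broker, ingest, leaf, node, peer, sink, worker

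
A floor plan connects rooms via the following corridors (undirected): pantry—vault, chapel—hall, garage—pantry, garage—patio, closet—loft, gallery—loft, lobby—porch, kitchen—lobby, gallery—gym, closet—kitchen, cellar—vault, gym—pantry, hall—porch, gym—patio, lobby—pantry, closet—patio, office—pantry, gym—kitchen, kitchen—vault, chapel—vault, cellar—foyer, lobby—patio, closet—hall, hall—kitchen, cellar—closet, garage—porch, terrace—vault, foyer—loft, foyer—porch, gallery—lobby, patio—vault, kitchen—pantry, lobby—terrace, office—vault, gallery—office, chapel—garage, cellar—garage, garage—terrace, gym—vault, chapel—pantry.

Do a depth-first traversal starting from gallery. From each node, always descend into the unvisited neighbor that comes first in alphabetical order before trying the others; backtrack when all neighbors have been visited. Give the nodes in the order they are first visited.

gallery gym kitchen closet cellar foyer loft porch garage chapel hall pantry lobby patio vault office terrace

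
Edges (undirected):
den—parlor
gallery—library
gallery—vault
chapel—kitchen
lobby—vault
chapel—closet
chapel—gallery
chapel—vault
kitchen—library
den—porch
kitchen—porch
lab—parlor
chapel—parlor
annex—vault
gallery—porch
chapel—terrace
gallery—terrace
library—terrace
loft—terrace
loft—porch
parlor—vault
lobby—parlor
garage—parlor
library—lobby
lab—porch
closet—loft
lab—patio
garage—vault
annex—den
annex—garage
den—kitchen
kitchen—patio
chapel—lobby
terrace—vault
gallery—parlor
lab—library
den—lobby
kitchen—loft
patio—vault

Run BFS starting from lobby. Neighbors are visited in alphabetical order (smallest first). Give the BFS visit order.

lobby -> chapel -> den -> library -> parlor -> vault -> closet -> gallery -> kitchen -> terrace -> annex -> porch -> lab -> garage -> patio -> loft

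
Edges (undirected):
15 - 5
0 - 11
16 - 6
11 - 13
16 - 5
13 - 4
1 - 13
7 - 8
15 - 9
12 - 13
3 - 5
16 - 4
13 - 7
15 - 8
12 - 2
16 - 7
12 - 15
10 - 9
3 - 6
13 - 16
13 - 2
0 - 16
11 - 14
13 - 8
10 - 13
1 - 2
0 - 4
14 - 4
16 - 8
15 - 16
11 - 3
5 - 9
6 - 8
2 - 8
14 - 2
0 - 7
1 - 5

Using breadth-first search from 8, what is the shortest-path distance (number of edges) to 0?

2

Level 0: 8
Level 1: 2, 6, 7, 13, 15, 16
Level 2: 0, 1, 3, 4, 5, 9, 10, 11, 12, 14
0 first appears at level 2.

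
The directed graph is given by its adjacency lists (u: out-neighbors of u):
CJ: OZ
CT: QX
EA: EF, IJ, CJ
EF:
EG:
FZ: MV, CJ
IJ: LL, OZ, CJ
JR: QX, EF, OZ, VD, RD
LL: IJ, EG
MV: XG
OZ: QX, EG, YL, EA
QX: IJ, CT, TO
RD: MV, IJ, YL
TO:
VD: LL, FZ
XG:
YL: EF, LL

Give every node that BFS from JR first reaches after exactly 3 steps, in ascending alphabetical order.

CJ, XG

Level 0: JR
Level 1: EF, OZ, QX, RD, VD
Level 2: CT, EA, EG, FZ, IJ, LL, MV, TO, YL
Level 3: CJ, XG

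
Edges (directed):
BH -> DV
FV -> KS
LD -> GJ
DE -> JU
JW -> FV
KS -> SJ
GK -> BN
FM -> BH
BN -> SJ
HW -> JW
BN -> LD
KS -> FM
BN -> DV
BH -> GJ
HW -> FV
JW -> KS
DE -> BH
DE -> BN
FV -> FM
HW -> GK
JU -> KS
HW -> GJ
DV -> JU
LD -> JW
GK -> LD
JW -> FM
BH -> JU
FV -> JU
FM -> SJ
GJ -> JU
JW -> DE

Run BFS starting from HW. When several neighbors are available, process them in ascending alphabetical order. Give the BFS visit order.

HW, FV, GJ, GK, JW, FM, JU, KS, BN, LD, DE, BH, SJ, DV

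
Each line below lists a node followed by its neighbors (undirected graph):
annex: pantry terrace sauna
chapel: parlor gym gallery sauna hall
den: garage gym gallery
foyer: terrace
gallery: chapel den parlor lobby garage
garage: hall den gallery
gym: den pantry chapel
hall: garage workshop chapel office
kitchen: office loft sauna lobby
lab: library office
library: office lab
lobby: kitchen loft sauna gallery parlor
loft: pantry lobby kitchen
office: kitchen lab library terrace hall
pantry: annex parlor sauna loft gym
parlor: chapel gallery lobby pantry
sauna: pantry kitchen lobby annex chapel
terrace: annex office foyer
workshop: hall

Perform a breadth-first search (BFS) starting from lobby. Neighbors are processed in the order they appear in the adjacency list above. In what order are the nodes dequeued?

Visit lobby; enqueue kitchen, loft, sauna, gallery, parlor → queue [kitchen, loft, sauna, gallery, parlor]
Visit kitchen; enqueue office → queue [loft, sauna, gallery, parlor, office]
Visit loft; enqueue pantry → queue [sauna, gallery, parlor, office, pantry]
Visit sauna; enqueue annex, chapel → queue [gallery, parlor, office, pantry, annex, chapel]
Visit gallery; enqueue den, garage → queue [parlor, office, pantry, annex, chapel, den, garage]
Visit parlor → queue [office, pantry, annex, chapel, den, garage]
Visit office; enqueue lab, library, terrace, hall → queue [pantry, annex, chapel, den, garage, lab, library, terrace, hall]
Visit pantry; enqueue gym → queue [annex, chapel, den, garage, lab, library, terrace, hall, gym]
Visit annex → queue [chapel, den, garage, lab, library, terrace, hall, gym]
Visit chapel → queue [den, garage, lab, library, terrace, hall, gym]
Visit den → queue [garage, lab, library, terrace, hall, gym]
Visit garage → queue [lab, library, terrace, hall, gym]
Visit lab → queue [library, terrace, hall, gym]
Visit library → queue [terrace, hall, gym]
Visit terrace; enqueue foyer → queue [hall, gym, foyer]
Visit hall; enqueue workshop → queue [gym, foyer, workshop]
Visit gym → queue [foyer, workshop]
Visit foyer → queue [workshop]
Visit workshop → queue []

lobby, kitchen, loft, sauna, gallery, parlor, office, pantry, annex, chapel, den, garage, lab, library, terrace, hall, gym, foyer, workshop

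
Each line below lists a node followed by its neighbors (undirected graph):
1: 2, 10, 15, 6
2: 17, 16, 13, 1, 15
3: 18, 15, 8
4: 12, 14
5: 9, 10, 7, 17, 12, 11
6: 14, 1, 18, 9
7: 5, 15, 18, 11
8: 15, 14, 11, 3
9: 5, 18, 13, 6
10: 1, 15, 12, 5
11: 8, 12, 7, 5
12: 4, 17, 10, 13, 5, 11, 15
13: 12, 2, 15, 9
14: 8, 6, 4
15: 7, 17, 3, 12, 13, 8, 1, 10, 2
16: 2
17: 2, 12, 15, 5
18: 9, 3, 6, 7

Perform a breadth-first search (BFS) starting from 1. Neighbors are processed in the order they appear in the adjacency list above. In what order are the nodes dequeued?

Visit 1; enqueue 2, 10, 15, 6 → queue [2, 10, 15, 6]
Visit 2; enqueue 17, 16, 13 → queue [10, 15, 6, 17, 16, 13]
Visit 10; enqueue 12, 5 → queue [15, 6, 17, 16, 13, 12, 5]
Visit 15; enqueue 7, 3, 8 → queue [6, 17, 16, 13, 12, 5, 7, 3, 8]
Visit 6; enqueue 14, 18, 9 → queue [17, 16, 13, 12, 5, 7, 3, 8, 14, 18, 9]
Visit 17 → queue [16, 13, 12, 5, 7, 3, 8, 14, 18, 9]
Visit 16 → queue [13, 12, 5, 7, 3, 8, 14, 18, 9]
Visit 13 → queue [12, 5, 7, 3, 8, 14, 18, 9]
Visit 12; enqueue 4, 11 → queue [5, 7, 3, 8, 14, 18, 9, 4, 11]
Visit 5 → queue [7, 3, 8, 14, 18, 9, 4, 11]
Visit 7 → queue [3, 8, 14, 18, 9, 4, 11]
Visit 3 → queue [8, 14, 18, 9, 4, 11]
Visit 8 → queue [14, 18, 9, 4, 11]
Visit 14 → queue [18, 9, 4, 11]
Visit 18 → queue [9, 4, 11]
Visit 9 → queue [4, 11]
Visit 4 → queue [11]
Visit 11 → queue []

1 2 10 15 6 17 16 13 12 5 7 3 8 14 18 9 4 11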